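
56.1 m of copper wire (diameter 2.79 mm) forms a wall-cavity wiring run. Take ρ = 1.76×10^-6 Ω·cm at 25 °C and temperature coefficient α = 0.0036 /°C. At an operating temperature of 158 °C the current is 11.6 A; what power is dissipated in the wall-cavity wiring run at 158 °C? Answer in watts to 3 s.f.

ρ = 1.76×10^-6 Ω·cm = 1.76×10^-8 Ω·m
A = π(d/2)² = π(1.3950e-03 m)² = 6.114e-06 m²
R₍25₎ = ρL/A = (1.76×10^-8)(56.1)/(6.114e-06) = 0.1615 Ω
R₍158₎ = R₍25₎(1 + αΔT) = 0.1615 × (1 + 0.0036×133) = 0.2388 Ω
P = I²R = (11.6)² × 0.2388 = 32.1 W

32.1 W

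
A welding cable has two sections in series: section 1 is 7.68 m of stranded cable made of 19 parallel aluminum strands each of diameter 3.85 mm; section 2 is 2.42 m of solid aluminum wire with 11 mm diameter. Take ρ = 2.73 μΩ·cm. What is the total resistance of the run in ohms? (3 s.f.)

0.00164 Ω

ρ = 2.73 μΩ·cm = 2.73×10^-8 Ω·m
Section 1: A_strand = π(1.9250e-03)² = 1.164e-05 m²; R₁ = ρL/(N·A_s) = (2.73×10^-8)(7.68)/(19×1.164e-05) = 9.479×10^-4 Ω
Section 2: A = π(d/2)² = π(5.5000e-03 m)² = 9.503e-05 m²
R₂ = (2.73×10^-8)(2.42)/(9.503e-05) = 6.952×10^-4 Ω
R = R₁ + R₂ = 0.00164 Ω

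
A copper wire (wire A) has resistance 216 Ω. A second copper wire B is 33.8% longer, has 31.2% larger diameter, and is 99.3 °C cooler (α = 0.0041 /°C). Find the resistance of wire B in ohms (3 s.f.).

99.5 Ω

R ∝ ρL/d² with ρ ∝ (1+αΔT), so R_B/R_A = (1 + 33.8/100) × (1 + 31.2/100)⁻² × (1 − 0.0041×99.3)
= 1.338 × 0.5809 × 0.5929 = 0.4608
R_B = 0.4608 × 216 = 99.5 Ω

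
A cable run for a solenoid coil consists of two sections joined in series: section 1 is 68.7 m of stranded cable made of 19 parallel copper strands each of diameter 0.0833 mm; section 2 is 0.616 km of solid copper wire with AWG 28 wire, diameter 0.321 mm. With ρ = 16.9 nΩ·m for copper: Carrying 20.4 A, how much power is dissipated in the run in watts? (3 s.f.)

58200 W

ρ = 16.9 nΩ·m = 1.69×10^-8 Ω·m
Section 1: A_strand = π(4.1650e-05)² = 5.450e-09 m²; R₁ = ρL/(N·A_s) = (1.69×10^-8)(68.7)/(19×5.450e-09) = 11.21 Ω
Section 2: A = π(0.321/2 mm)² = π(1.6050e-04 m)² = 8.093e-08 m²
R₂ = (1.69×10^-8)(616)/(8.093e-08) = 128.6 Ω
R = R₁ + R₂ = 139.9 Ω
P = I²R = (20.4)² × 139.9 = 58200 W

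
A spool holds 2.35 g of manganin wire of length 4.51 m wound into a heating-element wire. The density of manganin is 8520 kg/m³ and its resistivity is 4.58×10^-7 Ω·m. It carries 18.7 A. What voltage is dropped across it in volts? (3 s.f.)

632 V

A = m/(density·L) = 0.00235/(8520×4.51) = 6.1158e-08 m²
R = ρL/A = (4.58×10^-7)(4.51)/(6.1158e-08) = 33.77 Ω
V = IR = 18.7 × 33.77 = 632 V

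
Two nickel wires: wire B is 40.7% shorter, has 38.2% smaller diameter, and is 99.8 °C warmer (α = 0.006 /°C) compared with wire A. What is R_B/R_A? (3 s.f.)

2.48

R ∝ ρL/d² with ρ ∝ (1+αΔT), so R_B/R_A = (1 − 40.7/100) × (1 − 38.2/100)⁻² × (1 + 0.006×99.8)
= 0.593 × 2.618 × 1.599 = 2.48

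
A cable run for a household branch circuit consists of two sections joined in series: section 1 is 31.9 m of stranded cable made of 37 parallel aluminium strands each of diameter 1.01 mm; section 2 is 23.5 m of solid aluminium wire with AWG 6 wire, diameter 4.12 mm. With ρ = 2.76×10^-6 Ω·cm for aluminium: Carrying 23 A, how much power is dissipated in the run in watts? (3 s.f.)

ρ = 2.76×10^-6 Ω·cm = 2.76×10^-8 Ω·m
Section 1: A_strand = π(5.0500e-04)² = 8.012e-07 m²; R₁ = ρL/(N·A_s) = (2.76×10^-8)(31.9)/(37×8.012e-07) = 0.0297 Ω
Section 2: A = π(4.12/2 mm)² = π(2.0600e-03 m)² = 1.333e-05 m²
R₂ = (2.76×10^-8)(23.5)/(1.333e-05) = 0.04865 Ω
R = R₁ + R₂ = 0.07835 Ω
P = I²R = (23)² × 0.07835 = 41.4 W

41.4 W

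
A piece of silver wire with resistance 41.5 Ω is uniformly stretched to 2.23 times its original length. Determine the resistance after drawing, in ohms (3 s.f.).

206 Ω

Volume constant ⇒ A' = A/k with k = 2.23. R' = ρ(kL)/(A/k) = k²R.
R' = 4.973 × 41.5 = 206 Ω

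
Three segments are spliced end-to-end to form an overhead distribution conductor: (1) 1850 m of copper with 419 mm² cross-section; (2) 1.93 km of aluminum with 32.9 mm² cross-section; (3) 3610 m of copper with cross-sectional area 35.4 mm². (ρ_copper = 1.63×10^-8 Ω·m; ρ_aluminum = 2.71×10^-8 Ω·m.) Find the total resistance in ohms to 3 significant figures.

3.32 Ω

Seg 1: A = 419 mm² = 4.190e-04 m²
R_1 = (1.63×10^-8)(1850)/(4.190e-04) = 0.07197 Ω
Seg 2: A = 32.9 mm² = 3.290e-05 m²
R_2 = (2.71×10^-8)(1930)/(3.290e-05) = 1.59 Ω
Seg 3: A = 35.4 mm² = 3.540e-05 m²
R_3 = (1.63×10^-8)(3610)/(3.540e-05) = 1.662 Ω
R_total = R_1 + R_2 + R_3 = 3.32 Ω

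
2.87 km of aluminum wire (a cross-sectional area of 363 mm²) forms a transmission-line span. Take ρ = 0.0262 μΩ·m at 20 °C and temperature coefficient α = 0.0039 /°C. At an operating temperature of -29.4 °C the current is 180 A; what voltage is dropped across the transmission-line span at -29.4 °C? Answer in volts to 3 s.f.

ρ = 0.0262 μΩ·m = 2.62×10^-8 Ω·m
A = 363 mm² = 3.630e-04 m²
R₍20₎ = ρL/A = (2.62×10^-8)(2870)/(3.630e-04) = 0.2071 Ω
R₍-29.4₎ = R₍20₎(1 + αΔT) = 0.2071 × (1 + 0.0039×-49.4) = 0.1672 Ω
V = IR = 180 × 0.1672 = 30.1 V

30.1 V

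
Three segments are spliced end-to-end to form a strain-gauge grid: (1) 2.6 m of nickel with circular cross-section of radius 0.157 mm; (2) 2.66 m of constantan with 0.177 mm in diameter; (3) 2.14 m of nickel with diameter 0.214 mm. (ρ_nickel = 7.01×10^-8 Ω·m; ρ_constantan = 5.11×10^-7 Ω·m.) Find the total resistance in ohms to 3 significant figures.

Seg 1: A = πr² = π(1.5700e-04 m)² = 7.744e-08 m²
R_1 = (7.01×10^-8)(2.6)/(7.744e-08) = 2.354 Ω
Seg 2: A = π(d/2)² = π(8.8500e-05 m)² = 2.461e-08 m²
R_2 = (5.11×10^-7)(2.66)/(2.461e-08) = 55.24 Ω
Seg 3: A = π(d/2)² = π(1.0700e-04 m)² = 3.597e-08 m²
R_3 = (7.01×10^-8)(2.14)/(3.597e-08) = 4.171 Ω
R_total = R_1 + R_2 + R_3 = 61.8 Ω

61.8 Ω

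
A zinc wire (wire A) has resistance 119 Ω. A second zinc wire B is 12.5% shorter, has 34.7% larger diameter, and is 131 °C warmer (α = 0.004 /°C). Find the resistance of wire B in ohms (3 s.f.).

87.5 Ω

R ∝ ρL/d² with ρ ∝ (1+αΔT), so R_B/R_A = (1 − 12.5/100) × (1 + 34.7/100)⁻² × (1 + 0.004×131)
= 0.875 × 0.5511 × 1.524 = 0.7349
R_B = 0.7349 × 119 = 87.5 Ω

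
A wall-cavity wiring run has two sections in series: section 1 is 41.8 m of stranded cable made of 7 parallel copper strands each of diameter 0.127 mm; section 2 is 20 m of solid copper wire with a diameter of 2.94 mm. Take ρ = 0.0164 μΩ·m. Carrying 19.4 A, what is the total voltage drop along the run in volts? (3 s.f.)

151 V

ρ = 0.0164 μΩ·m = 1.64×10^-8 Ω·m
Section 1: A_strand = π(6.3500e-05)² = 1.267e-08 m²; R₁ = ρL/(N·A_s) = (1.64×10^-8)(41.8)/(7×1.267e-08) = 7.731 Ω
Section 2: A = π(d/2)² = π(1.4700e-03 m)² = 6.789e-06 m²
R₂ = (1.64×10^-8)(20)/(6.789e-06) = 0.04832 Ω
R = R₁ + R₂ = 7.779 Ω
V = IR = 19.4 × 7.779 = 151 V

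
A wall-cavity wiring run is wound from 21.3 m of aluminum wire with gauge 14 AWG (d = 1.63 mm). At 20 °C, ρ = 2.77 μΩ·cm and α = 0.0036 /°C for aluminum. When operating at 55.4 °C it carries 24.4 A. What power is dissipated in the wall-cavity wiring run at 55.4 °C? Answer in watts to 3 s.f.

190 W

ρ = 2.77 μΩ·cm = 2.77×10^-8 Ω·m
A = π(1.63/2 mm)² = π(8.1500e-04 m)² = 2.087e-06 m²
R₍20₎ = ρL/A = (2.77×10^-8)(21.3)/(2.087e-06) = 0.2827 Ω
R₍55.4₎ = R₍20₎(1 + αΔT) = 0.2827 × (1 + 0.0036×35.4) = 0.3188 Ω
P = I²R = (24.4)² × 0.3188 = 190 W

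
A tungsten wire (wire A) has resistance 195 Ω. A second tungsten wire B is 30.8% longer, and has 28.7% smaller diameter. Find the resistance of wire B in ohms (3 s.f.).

R ∝ L/d², so R_B/R_A = (1 + 30.8/100) × (1 − 28.7/100)⁻²
= 1.308 × 1.967 = 2.573
R_B = 2.573 × 195 = 502 Ω

502 Ω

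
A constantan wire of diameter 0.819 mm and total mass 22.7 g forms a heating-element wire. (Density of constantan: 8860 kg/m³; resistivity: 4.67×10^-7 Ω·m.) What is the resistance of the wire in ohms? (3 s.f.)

4.31 Ω

A = π(d/2)² = π(4.0950e-04 m)² = 5.2681e-07 m²
L = m/(density·A) = 0.0227/(8860×5.2681e-07) = 4.863 m
R = ρL/A = (4.67×10^-7)(4.863)/(5.2681e-07) = 4.31 Ω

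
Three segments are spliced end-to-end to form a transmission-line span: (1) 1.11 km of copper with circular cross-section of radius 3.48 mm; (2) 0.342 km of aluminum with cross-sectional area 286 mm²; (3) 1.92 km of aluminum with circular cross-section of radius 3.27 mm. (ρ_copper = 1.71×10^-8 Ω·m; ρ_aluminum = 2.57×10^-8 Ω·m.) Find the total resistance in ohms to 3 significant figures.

Seg 1: A = πr² = π(3.4800e-03 m)² = 3.805e-05 m²
R_1 = (1.71×10^-8)(1110)/(3.805e-05) = 0.4989 Ω
Seg 2: A = 286 mm² = 2.860e-04 m²
R_2 = (2.57×10^-8)(342)/(2.860e-04) = 0.03073 Ω
Seg 3: A = πr² = π(3.2700e-03 m)² = 3.359e-05 m²
R_3 = (2.57×10^-8)(1920)/(3.359e-05) = 1.469 Ω
R_total = R_1 + R_2 + R_3 = 2.00 Ω

2.00 Ω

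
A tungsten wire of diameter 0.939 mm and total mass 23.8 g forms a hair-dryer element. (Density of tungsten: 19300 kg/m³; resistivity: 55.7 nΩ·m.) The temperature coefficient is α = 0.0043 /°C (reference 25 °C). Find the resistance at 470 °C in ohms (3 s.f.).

0.417 Ω

ρ = 55.7 nΩ·m = 5.57×10^-8 Ω·m
A = π(d/2)² = π(4.6950e-04 m)² = 6.9250e-07 m²
L = m/(density·A) = 0.0238/(19300×6.9250e-07) = 1.781 m
R = ρL/A = (5.57×10^-8)(1.781)/(6.9250e-07) = 0.1432 Ω
R(470 °C) = 0.1432 × (1 + 0.0043×445) = 0.417 Ω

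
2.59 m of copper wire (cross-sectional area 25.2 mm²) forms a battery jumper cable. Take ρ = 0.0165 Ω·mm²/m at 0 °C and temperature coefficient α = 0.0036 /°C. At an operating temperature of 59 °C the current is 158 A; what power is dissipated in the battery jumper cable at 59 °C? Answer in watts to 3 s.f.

51.3 W

ρ = 0.0165 Ω·mm²/m = 1.65×10^-8 Ω·m
A = 25.2 mm² = 2.520e-05 m²
R₍0₎ = ρL/A = (1.65×10^-8)(2.59)/(2.520e-05) = 0.001696 Ω
R₍59₎ = R₍0₎(1 + αΔT) = 0.001696 × (1 + 0.0036×59) = 0.002056 Ω
P = I²R = (158)² × 0.002056 = 51.3 W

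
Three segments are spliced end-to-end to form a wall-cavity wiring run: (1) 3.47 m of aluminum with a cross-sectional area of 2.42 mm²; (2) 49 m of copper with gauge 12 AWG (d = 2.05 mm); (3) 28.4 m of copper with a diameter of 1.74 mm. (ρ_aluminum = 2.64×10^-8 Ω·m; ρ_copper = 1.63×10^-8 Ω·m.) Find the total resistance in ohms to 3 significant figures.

Seg 1: A = 2.42 mm² = 2.420e-06 m²
R_1 = (2.64×10^-8)(3.47)/(2.420e-06) = 0.03785 Ω
Seg 2: A = π(2.05/2 mm)² = π(1.0250e-03 m)² = 3.301e-06 m²
R_2 = (1.63×10^-8)(49)/(3.301e-06) = 0.242 Ω
Seg 3: A = π(d/2)² = π(8.7000e-04 m)² = 2.378e-06 m²
R_3 = (1.63×10^-8)(28.4)/(2.378e-06) = 0.1947 Ω
R_total = R_1 + R_2 + R_3 = 0.475 Ω

0.475 Ω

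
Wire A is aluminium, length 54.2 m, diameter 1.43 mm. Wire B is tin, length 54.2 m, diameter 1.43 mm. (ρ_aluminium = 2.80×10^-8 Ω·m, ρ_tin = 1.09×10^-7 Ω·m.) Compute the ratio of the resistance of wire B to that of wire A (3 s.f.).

3.89

R ∝ ρL/d², so R_B/R_A = (ρ_B/ρ_A)
= (1.09×10^-7/2.80×10^-8) = 3.89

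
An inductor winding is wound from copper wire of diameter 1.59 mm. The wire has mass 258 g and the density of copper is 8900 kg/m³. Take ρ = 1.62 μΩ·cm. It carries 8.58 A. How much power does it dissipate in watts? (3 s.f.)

8.77 W

ρ = 1.62 μΩ·cm = 1.62×10^-8 Ω·m
A = π(d/2)² = π(7.9500e-04 m)² = 1.9856e-06 m²
L = m/(density·A) = 0.258/(8900×1.9856e-06) = 14.6 m
R = ρL/A = (1.62×10^-8)(14.6)/(1.9856e-06) = 0.1191 Ω
P = I²R = (8.58)² × 0.1191 = 8.77 W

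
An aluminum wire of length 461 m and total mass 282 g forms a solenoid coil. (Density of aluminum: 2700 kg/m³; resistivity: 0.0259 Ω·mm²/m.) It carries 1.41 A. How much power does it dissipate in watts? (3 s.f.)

ρ = 0.0259 Ω·mm²/m = 2.59×10^-8 Ω·m
A = m/(density·L) = 0.282/(2700×461) = 2.2656e-07 m²
R = ρL/A = (2.59×10^-8)(461)/(2.2656e-07) = 52.7 Ω
P = I²R = (1.41)² × 52.7 = 105 W

105 W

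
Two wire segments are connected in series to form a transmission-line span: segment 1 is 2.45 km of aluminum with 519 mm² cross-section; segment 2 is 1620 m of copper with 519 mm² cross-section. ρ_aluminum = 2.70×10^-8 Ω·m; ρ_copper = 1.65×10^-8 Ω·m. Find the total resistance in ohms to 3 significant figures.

0.179 Ω

Segment 1: A = 519 mm² = 5.190e-04 m²
R₁ = ρL/A = (2.70×10^-8)(2450)/(5.190e-04) = 0.1275 Ω
R₂ = (1.65×10^-8)(1620)/(5.190e-04) = 0.0515 Ω
R = R₁ + R₂ = 0.179 Ω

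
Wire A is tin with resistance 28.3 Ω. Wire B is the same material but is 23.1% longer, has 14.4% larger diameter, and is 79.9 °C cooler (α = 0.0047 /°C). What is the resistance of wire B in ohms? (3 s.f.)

16.6 Ω

R ∝ ρL/d² with ρ ∝ (1+αΔT), so R_B/R_A = (1 + 23.1/100) × (1 + 14.4/100)⁻² × (1 − 0.0047×79.9)
= 1.231 × 0.7641 × 0.6245 = 0.5874
R_B = 0.5874 × 28.3 = 16.6 Ω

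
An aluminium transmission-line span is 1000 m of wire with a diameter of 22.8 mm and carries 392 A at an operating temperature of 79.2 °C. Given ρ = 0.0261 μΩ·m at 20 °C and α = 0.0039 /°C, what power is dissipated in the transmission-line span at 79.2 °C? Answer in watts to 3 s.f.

12100 W

ρ = 0.0261 μΩ·m = 2.61×10^-8 Ω·m
A = π(d/2)² = π(1.1400e-02 m)² = 4.083e-04 m²
R₍20₎ = ρL/A = (2.61×10^-8)(1000)/(4.083e-04) = 0.06393 Ω
R₍79.2₎ = R₍20₎(1 + αΔT) = 0.06393 × (1 + 0.0039×59.2) = 0.07869 Ω
P = I²R = (392)² × 0.07869 = 12100 W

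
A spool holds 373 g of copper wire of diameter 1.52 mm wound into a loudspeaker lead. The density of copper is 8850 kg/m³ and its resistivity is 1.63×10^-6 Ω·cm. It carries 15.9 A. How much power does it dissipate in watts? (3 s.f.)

ρ = 1.63×10^-6 Ω·cm = 1.63×10^-8 Ω·m
A = π(d/2)² = π(7.6000e-04 m)² = 1.8146e-06 m²
L = m/(density·A) = 0.373/(8850×1.8146e-06) = 23.23 m
R = ρL/A = (1.63×10^-8)(23.23)/(1.8146e-06) = 0.2086 Ω
P = I²R = (15.9)² × 0.2086 = 52.7 W

52.7 W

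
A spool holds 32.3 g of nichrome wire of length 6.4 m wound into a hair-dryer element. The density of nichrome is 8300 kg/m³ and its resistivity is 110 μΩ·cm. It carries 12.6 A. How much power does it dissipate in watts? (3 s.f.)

1840 W

ρ = 110 μΩ·cm = 1.10×10^-6 Ω·m
A = m/(density·L) = 0.0323/(8300×6.4) = 6.0806e-07 m²
R = ρL/A = (1.10×10^-6)(6.4)/(6.0806e-07) = 11.58 Ω
P = I²R = (12.6)² × 11.58 = 1840 W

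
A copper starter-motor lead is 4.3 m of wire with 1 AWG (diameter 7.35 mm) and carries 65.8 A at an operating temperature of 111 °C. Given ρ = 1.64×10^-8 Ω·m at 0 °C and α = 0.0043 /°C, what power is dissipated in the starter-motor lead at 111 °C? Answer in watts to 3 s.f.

A = π(7.35/2 mm)² = π(3.6750e-03 m)² = 4.243e-05 m²
R₍0₎ = ρL/A = (1.64×10^-8)(4.3)/(4.243e-05) = 0.001662 Ω
R₍111₎ = R₍0₎(1 + αΔT) = 0.001662 × (1 + 0.0043×111) = 0.002455 Ω
P = I²R = (65.8)² × 0.002455 = 10.6 W

10.6 W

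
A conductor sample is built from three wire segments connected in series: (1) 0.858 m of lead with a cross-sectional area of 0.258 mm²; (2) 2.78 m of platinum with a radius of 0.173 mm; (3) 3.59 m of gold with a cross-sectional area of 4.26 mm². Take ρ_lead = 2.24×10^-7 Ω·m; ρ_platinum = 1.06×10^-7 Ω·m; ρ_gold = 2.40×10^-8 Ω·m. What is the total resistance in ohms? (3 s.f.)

3.90 Ω

Seg 1: A = 0.258 mm² = 2.580e-07 m²
R_1 = (2.24×10^-7)(0.858)/(2.580e-07) = 0.7449 Ω
Seg 2: A = πr² = π(1.7300e-04 m)² = 9.402e-08 m²
R_2 = (1.06×10^-7)(2.78)/(9.402e-08) = 3.134 Ω
Seg 3: A = 4.26 mm² = 4.260e-06 m²
R_3 = (2.40×10^-8)(3.59)/(4.260e-06) = 0.02023 Ω
R_total = R_1 + R_2 + R_3 = 3.90 Ω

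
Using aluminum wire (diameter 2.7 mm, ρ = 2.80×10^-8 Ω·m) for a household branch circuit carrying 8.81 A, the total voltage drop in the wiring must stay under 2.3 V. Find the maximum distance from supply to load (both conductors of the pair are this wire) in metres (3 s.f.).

26.7 m

A = π(d/2)² = π(1.3500e-03 m)² = 5.726e-06 m²
L_max = V_max·A/(2·ρI) = (2.3)(5.726e-06)/(2×2.80×10^-8×8.81) = 26.7 m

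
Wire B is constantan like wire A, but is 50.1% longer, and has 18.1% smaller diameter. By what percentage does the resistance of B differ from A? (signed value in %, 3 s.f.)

R ∝ L/d², so R_B/R_A = (1 + 50.1/100) × (1 − 18.1/100)⁻²
= 1.501 × 1.491 = 2.238
(R_B − R_A)/R_A = 2.238 − 1 = 124%

124%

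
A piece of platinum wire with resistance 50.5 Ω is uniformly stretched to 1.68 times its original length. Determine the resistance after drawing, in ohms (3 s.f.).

143 Ω

Volume constant ⇒ A' = A/k with k = 1.68. R' = ρ(kL)/(A/k) = k²R.
R' = 2.822 × 50.5 = 143 Ω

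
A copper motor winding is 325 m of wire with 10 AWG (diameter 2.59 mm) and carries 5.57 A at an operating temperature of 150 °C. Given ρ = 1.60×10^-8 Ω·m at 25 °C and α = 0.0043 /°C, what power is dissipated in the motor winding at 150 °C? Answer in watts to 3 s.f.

A = π(2.59/2 mm)² = π(1.2950e-03 m)² = 5.269e-06 m²
R₍25₎ = ρL/A = (1.60×10^-8)(325)/(5.269e-06) = 0.987 Ω
R₍150₎ = R₍25₎(1 + αΔT) = 0.987 × (1 + 0.0043×125) = 1.518 Ω
P = I²R = (5.57)² × 1.518 = 47.1 W

47.1 W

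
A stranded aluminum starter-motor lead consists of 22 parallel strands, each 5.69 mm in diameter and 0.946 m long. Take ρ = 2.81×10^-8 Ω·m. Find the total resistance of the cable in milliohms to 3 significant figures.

0.0475 mΩ

A_strand = π(2.8450e-03 m)² = 2.543e-05 m²
R_strand = ρL/A = (2.81×10^-8)(0.946)/(2.543e-05) = 0.001045 Ω
R_total = R_strand/N = 0.001045/22 = 0.0475 mΩ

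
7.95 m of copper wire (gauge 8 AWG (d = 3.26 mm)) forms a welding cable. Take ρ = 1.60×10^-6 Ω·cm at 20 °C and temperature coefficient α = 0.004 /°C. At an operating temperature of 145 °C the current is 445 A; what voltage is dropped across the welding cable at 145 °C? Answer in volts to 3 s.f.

ρ = 1.60×10^-6 Ω·cm = 1.60×10^-8 Ω·m
A = π(3.26/2 mm)² = π(1.6300e-03 m)² = 8.347e-06 m²
R₍20₎ = ρL/A = (1.60×10^-8)(7.95)/(8.347e-06) = 0.01524 Ω
R₍145₎ = R₍20₎(1 + αΔT) = 0.01524 × (1 + 0.004×125) = 0.02286 Ω
V = IR = 445 × 0.02286 = 10.2 V

10.2 V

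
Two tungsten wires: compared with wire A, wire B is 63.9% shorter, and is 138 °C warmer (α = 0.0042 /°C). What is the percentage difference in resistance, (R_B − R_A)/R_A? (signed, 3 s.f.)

R ∝ ρL/d² with ρ ∝ (1+αΔT), so R_B/R_A = (1 − 63.9/100) × (1 + 0.0042×138)
= 0.361 × 1.58 = 0.5702
(R_B − R_A)/R_A = 0.5702 − 1 = -43.0%

-43.0%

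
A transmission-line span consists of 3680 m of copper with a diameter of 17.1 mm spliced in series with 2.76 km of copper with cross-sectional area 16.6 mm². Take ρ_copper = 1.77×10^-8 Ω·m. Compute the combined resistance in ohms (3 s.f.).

Segment 1: A = π(d/2)² = π(8.5500e-03 m)² = 2.297e-04 m²
R₁ = ρL/A = (1.77×10^-8)(3680)/(2.297e-04) = 0.2836 Ω
Segment 2: A = 16.6 mm² = 1.660e-05 m²
R₂ = (1.77×10^-8)(2760)/(1.660e-05) = 2.943 Ω
R = R₁ + R₂ = 3.23 Ω

3.23 Ω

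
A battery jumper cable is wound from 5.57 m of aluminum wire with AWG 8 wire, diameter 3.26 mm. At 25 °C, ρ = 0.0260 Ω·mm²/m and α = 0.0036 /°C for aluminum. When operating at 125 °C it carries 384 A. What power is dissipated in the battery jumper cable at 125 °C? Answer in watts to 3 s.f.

ρ = 0.0260 Ω·mm²/m = 2.60×10^-8 Ω·m
A = π(3.26/2 mm)² = π(1.6300e-03 m)² = 8.347e-06 m²
R₍25₎ = ρL/A = (2.60×10^-8)(5.57)/(8.347e-06) = 0.01735 Ω
R₍125₎ = R₍25₎(1 + αΔT) = 0.01735 × (1 + 0.0036×100) = 0.0236 Ω
P = I²R = (384)² × 0.0236 = 3480 W

3480 W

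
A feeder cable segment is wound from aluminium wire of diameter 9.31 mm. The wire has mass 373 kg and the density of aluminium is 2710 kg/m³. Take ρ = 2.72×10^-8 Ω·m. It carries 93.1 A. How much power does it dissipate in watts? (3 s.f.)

A = π(d/2)² = π(4.6550e-03 m)² = 6.8075e-05 m²
L = m/(density·A) = 373/(2710×6.8075e-05) = 2022 m
R = ρL/A = (2.72×10^-8)(2022)/(6.8075e-05) = 0.8078 Ω
P = I²R = (93.1)² × 0.8078 = 7000 W

7000 W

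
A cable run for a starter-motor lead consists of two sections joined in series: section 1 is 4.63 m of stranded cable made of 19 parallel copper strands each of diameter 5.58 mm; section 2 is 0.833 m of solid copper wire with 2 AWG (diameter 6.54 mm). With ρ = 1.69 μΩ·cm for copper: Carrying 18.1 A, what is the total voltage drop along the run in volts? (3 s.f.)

ρ = 1.69 μΩ·cm = 1.69×10^-8 Ω·m
Section 1: A_strand = π(2.7900e-03)² = 2.445e-05 m²; R₁ = ρL/(N·A_s) = (1.69×10^-8)(4.63)/(19×2.445e-05) = 1.684×10^-4 Ω
Section 2: A = π(6.54/2 mm)² = π(3.2700e-03 m)² = 3.359e-05 m²
R₂ = (1.69×10^-8)(0.833)/(3.359e-05) = 4.191×10^-4 Ω
R = R₁ + R₂ = 5.875×10^-4 Ω
V = IR = 18.1 × 5.875×10^-4 = 0.0106 V

0.0106 V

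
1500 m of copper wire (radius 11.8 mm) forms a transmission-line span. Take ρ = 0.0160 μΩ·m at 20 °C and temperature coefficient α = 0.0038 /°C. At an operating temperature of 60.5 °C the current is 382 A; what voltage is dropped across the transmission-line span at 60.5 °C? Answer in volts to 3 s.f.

ρ = 0.0160 μΩ·m = 1.60×10^-8 Ω·m
A = πr² = π(1.1800e-02 m)² = 4.374e-04 m²
R₍20₎ = ρL/A = (1.60×10^-8)(1500)/(4.374e-04) = 0.05487 Ω
R₍60.5₎ = R₍20₎(1 + αΔT) = 0.05487 × (1 + 0.0038×40.5) = 0.06331 Ω
V = IR = 382 × 0.06331 = 24.2 V

24.2 V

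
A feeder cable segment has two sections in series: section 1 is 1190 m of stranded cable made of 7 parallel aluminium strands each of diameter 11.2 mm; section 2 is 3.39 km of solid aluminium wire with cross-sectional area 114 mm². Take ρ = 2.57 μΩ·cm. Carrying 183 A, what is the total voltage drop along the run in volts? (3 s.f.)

ρ = 2.57 μΩ·cm = 2.57×10^-8 Ω·m
Section 1: A_strand = π(5.6000e-03)² = 9.852e-05 m²; R₁ = ρL/(N·A_s) = (2.57×10^-8)(1190)/(7×9.852e-05) = 0.04435 Ω
Section 2: A = 114 mm² = 1.140e-04 m²
R₂ = (2.57×10^-8)(3390)/(1.140e-04) = 0.7642 Ω
R = R₁ + R₂ = 0.8086 Ω
V = IR = 183 × 0.8086 = 148 V

148 V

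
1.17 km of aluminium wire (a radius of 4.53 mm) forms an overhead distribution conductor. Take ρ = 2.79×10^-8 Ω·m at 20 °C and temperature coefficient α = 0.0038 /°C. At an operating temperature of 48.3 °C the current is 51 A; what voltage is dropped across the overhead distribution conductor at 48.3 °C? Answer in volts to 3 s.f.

28.6 V

A = πr² = π(4.5300e-03 m)² = 6.447e-05 m²
R₍20₎ = ρL/A = (2.79×10^-8)(1170)/(6.447e-05) = 0.5063 Ω
R₍48.3₎ = R₍20₎(1 + αΔT) = 0.5063 × (1 + 0.0038×28.3) = 0.5608 Ω
V = IR = 51 × 0.5608 = 28.6 V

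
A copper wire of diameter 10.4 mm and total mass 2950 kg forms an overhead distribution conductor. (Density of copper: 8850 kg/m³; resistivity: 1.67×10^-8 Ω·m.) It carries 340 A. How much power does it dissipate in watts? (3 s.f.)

89200 W

A = π(d/2)² = π(5.2000e-03 m)² = 8.4949e-05 m²
L = m/(density·A) = 2950/(8850×8.4949e-05) = 3924 m
R = ρL/A = (1.67×10^-8)(3924)/(8.4949e-05) = 0.7714 Ω
P = I²R = (340)² × 0.7714 = 89200 W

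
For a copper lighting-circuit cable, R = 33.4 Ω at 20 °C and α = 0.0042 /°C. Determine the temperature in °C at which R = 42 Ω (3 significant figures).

81.3 °C

R = R₀(1 + α(T − T₀)) ⇒ T = T₀ + (R/R₀ − 1)/α
T = 20 + (42/33.4 − 1)/0.0042 = 20 + (0.2575)/0.0042 = 81.3 °C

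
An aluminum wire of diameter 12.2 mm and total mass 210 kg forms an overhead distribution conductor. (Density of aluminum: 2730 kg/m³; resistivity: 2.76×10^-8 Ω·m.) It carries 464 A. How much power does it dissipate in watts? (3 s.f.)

A = π(d/2)² = π(6.1000e-03 m)² = 1.1690e-04 m²
L = m/(density·A) = 210/(2730×1.1690e-04) = 658 m
R = ρL/A = (2.76×10^-8)(658)/(1.1690e-04) = 0.1554 Ω
P = I²R = (464)² × 0.1554 = 33400 W

33400 W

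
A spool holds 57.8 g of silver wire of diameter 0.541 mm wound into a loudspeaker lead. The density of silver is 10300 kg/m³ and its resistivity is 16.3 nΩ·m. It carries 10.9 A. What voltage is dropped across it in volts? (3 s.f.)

ρ = 16.3 nΩ·m = 1.63×10^-8 Ω·m
A = π(d/2)² = π(2.7050e-04 m)² = 2.2987e-07 m²
L = m/(density·A) = 0.0578/(10300×2.2987e-07) = 24.41 m
R = ρL/A = (1.63×10^-8)(24.41)/(2.2987e-07) = 1.731 Ω
V = IR = 10.9 × 1.731 = 18.9 V

18.9 V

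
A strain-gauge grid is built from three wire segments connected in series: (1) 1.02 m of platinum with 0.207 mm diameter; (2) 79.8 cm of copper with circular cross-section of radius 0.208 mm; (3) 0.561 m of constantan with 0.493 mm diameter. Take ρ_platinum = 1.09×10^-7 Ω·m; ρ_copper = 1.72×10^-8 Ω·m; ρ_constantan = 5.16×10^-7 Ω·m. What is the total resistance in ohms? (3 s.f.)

Seg 1: A = π(d/2)² = π(1.0350e-04 m)² = 3.365e-08 m²
R_1 = (1.09×10^-7)(1.02)/(3.365e-08) = 3.304 Ω
Seg 2: A = πr² = π(2.0800e-04 m)² = 1.359e-07 m²
R_2 = (1.72×10^-8)(0.798)/(1.359e-07) = 0.101 Ω
Seg 3: A = π(d/2)² = π(2.4650e-04 m)² = 1.909e-07 m²
R_3 = (5.16×10^-7)(0.561)/(1.909e-07) = 1.516 Ω
R_total = R_1 + R_2 + R_3 = 4.92 Ω

4.92 Ω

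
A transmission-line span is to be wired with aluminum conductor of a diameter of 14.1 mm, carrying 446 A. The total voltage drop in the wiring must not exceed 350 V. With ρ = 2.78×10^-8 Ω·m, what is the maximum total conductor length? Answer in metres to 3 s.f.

4410 m

A = π(d/2)² = π(7.0500e-03 m)² = 1.561e-04 m²
L_max = V_max·A/(1·ρI) = (350)(1.561e-04)/(2.78×10^-8×446) = 4410 m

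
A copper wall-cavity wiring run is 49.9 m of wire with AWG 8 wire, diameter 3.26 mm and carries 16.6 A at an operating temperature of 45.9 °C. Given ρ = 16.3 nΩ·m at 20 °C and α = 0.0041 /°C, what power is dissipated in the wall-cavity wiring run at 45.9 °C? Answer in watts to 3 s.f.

29.7 W

ρ = 16.3 nΩ·m = 1.63×10^-8 Ω·m
A = π(3.26/2 mm)² = π(1.6300e-03 m)² = 8.347e-06 m²
R₍20₎ = ρL/A = (1.63×10^-8)(49.9)/(8.347e-06) = 0.09745 Ω
R₍45.9₎ = R₍20₎(1 + αΔT) = 0.09745 × (1 + 0.0041×25.9) = 0.1078 Ω
P = I²R = (16.6)² × 0.1078 = 29.7 W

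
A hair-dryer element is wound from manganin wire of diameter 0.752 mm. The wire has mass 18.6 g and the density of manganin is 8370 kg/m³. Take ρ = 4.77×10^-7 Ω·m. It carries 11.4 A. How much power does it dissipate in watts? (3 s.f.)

A = π(d/2)² = π(3.7600e-04 m)² = 4.4415e-07 m²
L = m/(density·A) = 0.0186/(8370×4.4415e-07) = 5.003 m
R = ρL/A = (4.77×10^-7)(5.003)/(4.4415e-07) = 5.373 Ω
P = I²R = (11.4)² × 5.373 = 698 W

698 W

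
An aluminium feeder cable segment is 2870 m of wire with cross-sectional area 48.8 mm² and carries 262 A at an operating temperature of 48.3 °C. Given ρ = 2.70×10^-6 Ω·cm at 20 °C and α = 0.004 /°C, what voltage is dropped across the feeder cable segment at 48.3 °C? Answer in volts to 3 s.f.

463 V

ρ = 2.70×10^-6 Ω·cm = 2.70×10^-8 Ω·m
A = 48.8 mm² = 4.880e-05 m²
R₍20₎ = ρL/A = (2.70×10^-8)(2870)/(4.880e-05) = 1.588 Ω
R₍48.3₎ = R₍20₎(1 + αΔT) = 1.588 × (1 + 0.004×28.3) = 1.768 Ω
V = IR = 262 × 1.768 = 463 V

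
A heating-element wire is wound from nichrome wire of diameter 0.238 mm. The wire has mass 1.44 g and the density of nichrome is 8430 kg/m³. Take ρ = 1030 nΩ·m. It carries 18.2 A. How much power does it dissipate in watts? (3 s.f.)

29400 W

ρ = 1030 nΩ·m = 1.03×10^-6 Ω·m
A = π(d/2)² = π(1.1900e-04 m)² = 4.4488e-08 m²
L = m/(density·A) = 0.00144/(8430×4.4488e-08) = 3.84 m
R = ρL/A = (1.03×10^-6)(3.84)/(4.4488e-08) = 88.9 Ω
P = I²R = (18.2)² × 88.9 = 29400 W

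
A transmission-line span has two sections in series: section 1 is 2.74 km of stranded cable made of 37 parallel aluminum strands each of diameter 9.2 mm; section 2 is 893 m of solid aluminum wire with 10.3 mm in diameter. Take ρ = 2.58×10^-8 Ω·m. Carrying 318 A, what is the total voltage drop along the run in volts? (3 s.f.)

Section 1: A_strand = π(4.6000e-03)² = 6.648e-05 m²; R₁ = ρL/(N·A_s) = (2.58×10^-8)(2740)/(37×6.648e-05) = 0.02874 Ω
Section 2: A = π(d/2)² = π(5.1500e-03 m)² = 8.332e-05 m²
R₂ = (2.58×10^-8)(893)/(8.332e-05) = 0.2765 Ω
R = R₁ + R₂ = 0.3052 Ω
V = IR = 318 × 0.3052 = 97.1 V

97.1 V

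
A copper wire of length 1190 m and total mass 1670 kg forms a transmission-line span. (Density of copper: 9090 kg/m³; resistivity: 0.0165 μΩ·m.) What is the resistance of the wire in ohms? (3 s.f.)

0.127 Ω

ρ = 0.0165 μΩ·m = 1.65×10^-8 Ω·m
A = m/(density·L) = 1670/(9090×1190) = 1.5439e-04 m²
R = ρL/A = (1.65×10^-8)(1190)/(1.5439e-04) = 0.127 Ω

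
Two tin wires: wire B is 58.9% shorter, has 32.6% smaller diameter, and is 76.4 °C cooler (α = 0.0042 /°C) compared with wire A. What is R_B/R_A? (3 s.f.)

0.614

R ∝ ρL/d² with ρ ∝ (1+αΔT), so R_B/R_A = (1 − 58.9/100) × (1 − 32.6/100)⁻² × (1 − 0.0042×76.4)
= 0.411 × 2.201 × 0.6791 = 0.614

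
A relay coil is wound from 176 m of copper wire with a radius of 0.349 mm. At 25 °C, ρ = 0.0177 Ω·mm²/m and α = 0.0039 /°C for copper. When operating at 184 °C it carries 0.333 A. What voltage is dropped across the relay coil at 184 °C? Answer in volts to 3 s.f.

4.39 V

ρ = 0.0177 Ω·mm²/m = 1.77×10^-8 Ω·m
A = πr² = π(3.4900e-04 m)² = 3.826e-07 m²
R₍25₎ = ρL/A = (1.77×10^-8)(176)/(3.826e-07) = 8.141 Ω
R₍184₎ = R₍25₎(1 + αΔT) = 8.141 × (1 + 0.0039×159) = 13.19 Ω
V = IR = 0.333 × 13.19 = 4.39 V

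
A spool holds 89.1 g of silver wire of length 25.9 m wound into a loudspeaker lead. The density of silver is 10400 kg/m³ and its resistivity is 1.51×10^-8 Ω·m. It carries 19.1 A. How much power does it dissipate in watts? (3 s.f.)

431 W

A = m/(density·L) = 0.0891/(10400×25.9) = 3.3078e-07 m²
R = ρL/A = (1.51×10^-8)(25.9)/(3.3078e-07) = 1.182 Ω
P = I²R = (19.1)² × 1.182 = 431 W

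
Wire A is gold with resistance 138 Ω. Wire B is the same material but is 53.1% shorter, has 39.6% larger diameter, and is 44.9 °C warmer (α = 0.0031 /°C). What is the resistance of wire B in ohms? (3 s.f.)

R ∝ ρL/d² with ρ ∝ (1+αΔT), so R_B/R_A = (1 − 53.1/100) × (1 + 39.6/100)⁻² × (1 + 0.0031×44.9)
= 0.469 × 0.5131 × 1.139 = 0.2742
R_B = 0.2742 × 138 = 37.8 Ω

37.8 Ω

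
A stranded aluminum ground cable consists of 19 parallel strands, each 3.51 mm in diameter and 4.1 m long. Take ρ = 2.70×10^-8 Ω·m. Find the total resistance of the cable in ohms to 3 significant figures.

6.02×10^-4 Ω

A_strand = π(1.7550e-03 m)² = 9.676e-06 m²
R_strand = ρL/A = (2.70×10^-8)(4.1)/(9.676e-06) = 0.01144 Ω
R_total = R_strand/N = 0.01144/19 = 6.02×10^-4 Ω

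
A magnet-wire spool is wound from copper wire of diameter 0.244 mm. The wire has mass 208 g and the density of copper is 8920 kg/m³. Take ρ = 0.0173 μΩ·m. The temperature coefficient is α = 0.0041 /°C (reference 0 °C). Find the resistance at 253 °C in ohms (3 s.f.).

ρ = 0.0173 μΩ·m = 1.73×10^-8 Ω·m
A = π(d/2)² = π(1.2200e-04 m)² = 4.6759e-08 m²
L = m/(density·A) = 0.208/(8920×4.6759e-08) = 498.7 m
R = ρL/A = (1.73×10^-8)(498.7)/(4.6759e-08) = 184.5 Ω
R(253 °C) = 184.5 × (1 + 0.0041×253) = 376 Ω

376 Ω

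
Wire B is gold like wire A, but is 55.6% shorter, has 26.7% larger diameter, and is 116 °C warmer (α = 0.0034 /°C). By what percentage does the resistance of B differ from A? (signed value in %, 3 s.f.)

R ∝ ρL/d² with ρ ∝ (1+αΔT), so R_B/R_A = (1 − 55.6/100) × (1 + 26.7/100)⁻² × (1 + 0.0034×116)
= 0.444 × 0.6229 × 1.394 = 0.3857
(R_B − R_A)/R_A = 0.3857 − 1 = -61.4%

-61.4%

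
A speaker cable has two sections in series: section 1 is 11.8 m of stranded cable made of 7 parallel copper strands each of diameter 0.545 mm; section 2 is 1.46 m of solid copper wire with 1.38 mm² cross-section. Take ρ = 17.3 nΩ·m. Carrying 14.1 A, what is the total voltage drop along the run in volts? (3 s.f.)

2.02 V

ρ = 17.3 nΩ·m = 1.73×10^-8 Ω·m
Section 1: A_strand = π(2.7250e-04)² = 2.333e-07 m²; R₁ = ρL/(N·A_s) = (1.73×10^-8)(11.8)/(7×2.333e-07) = 0.125 Ω
Section 2: A = 1.38 mm² = 1.380e-06 m²
R₂ = (1.73×10^-8)(1.46)/(1.380e-06) = 0.0183 Ω
R = R₁ + R₂ = 0.1433 Ω
V = IR = 14.1 × 0.1433 = 2.02 V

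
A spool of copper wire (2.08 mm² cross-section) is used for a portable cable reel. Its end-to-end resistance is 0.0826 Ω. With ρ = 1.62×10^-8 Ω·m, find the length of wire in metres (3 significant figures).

10.6 m

A = 2.08 mm² = 2.080e-06 m²
L = RA/ρ = (0.0826)(2.080e-06)/(1.62×10^-8) = 10.6 m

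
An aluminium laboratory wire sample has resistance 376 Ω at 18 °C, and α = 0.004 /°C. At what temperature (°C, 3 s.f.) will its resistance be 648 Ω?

R = R₀(1 + α(T − T₀)) ⇒ T = T₀ + (R/R₀ − 1)/α
T = 18 + (648/376 − 1)/0.004 = 18 + (0.7234)/0.004 = 199 °C

199 °C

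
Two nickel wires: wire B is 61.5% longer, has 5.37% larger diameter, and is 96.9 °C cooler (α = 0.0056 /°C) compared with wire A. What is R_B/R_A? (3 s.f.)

0.665

R ∝ ρL/d² with ρ ∝ (1+αΔT), so R_B/R_A = (1 + 61.5/100) × (1 + 5.37/100)⁻² × (1 − 0.0056×96.9)
= 1.615 × 0.9007 × 0.4574 = 0.665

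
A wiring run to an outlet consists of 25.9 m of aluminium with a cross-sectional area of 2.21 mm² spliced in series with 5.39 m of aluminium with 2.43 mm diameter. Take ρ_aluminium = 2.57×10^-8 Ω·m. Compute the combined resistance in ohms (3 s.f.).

Segment 1: A = 2.21 mm² = 2.210e-06 m²
R₁ = ρL/A = (2.57×10^-8)(25.9)/(2.210e-06) = 0.3012 Ω
Segment 2: A = π(d/2)² = π(1.2150e-03 m)² = 4.638e-06 m²
R₂ = (2.57×10^-8)(5.39)/(4.638e-06) = 0.02987 Ω
R = R₁ + R₂ = 0.331 Ω

0.331 Ω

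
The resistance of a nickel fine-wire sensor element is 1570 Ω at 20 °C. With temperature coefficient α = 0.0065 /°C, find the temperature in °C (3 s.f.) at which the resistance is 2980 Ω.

158 °C

R = R₀(1 + α(T − T₀)) ⇒ T = T₀ + (R/R₀ − 1)/α
T = 20 + (2980/1570 − 1)/0.0065 = 20 + (0.8981)/0.0065 = 158 °C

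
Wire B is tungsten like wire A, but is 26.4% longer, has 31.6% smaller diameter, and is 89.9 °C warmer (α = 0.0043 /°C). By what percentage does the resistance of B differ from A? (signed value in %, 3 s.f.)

275%

R ∝ ρL/d² with ρ ∝ (1+αΔT), so R_B/R_A = (1 + 26.4/100) × (1 − 31.6/100)⁻² × (1 + 0.0043×89.9)
= 1.264 × 2.137 × 1.387 = 3.746
(R_B − R_A)/R_A = 3.746 − 1 = 275%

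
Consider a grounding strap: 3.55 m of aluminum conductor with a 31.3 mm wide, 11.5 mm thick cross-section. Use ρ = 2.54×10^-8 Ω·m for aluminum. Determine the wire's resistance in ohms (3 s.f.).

A = 31.3 × 11.5 mm² = 360 mm² = 3.599e-04 m²
R = ρL/A = (2.54×10^-8)(3.55 m)/(3.599e-04 m²) = 2.51×10^-4 Ω

2.51×10^-4 Ω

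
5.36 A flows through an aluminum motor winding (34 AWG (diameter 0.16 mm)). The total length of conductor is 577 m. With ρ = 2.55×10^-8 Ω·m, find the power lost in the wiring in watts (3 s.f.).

21000 W

A = π(0.16/2 mm)² = π(8.0000e-05 m)² = 2.011e-08 m²
R = ρL/A = (2.55×10^-8)(577)/(2.011e-08) = 731.8 Ω
P = I²R = (5.36)² × 731.8 = 21000 W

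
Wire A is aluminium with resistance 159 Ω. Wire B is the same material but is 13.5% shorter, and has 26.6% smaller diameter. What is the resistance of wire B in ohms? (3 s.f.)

R ∝ L/d², so R_B/R_A = (1 − 13.5/100) × (1 − 26.6/100)⁻²
= 0.865 × 1.856 = 1.606
R_B = 1.606 × 159 = 255 Ω

255 Ω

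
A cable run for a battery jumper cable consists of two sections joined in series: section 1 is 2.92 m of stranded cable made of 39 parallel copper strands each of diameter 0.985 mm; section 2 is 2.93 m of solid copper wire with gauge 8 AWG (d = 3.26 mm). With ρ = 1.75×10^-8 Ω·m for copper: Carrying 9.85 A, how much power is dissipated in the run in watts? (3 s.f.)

Section 1: A_strand = π(4.9250e-04)² = 7.620e-07 m²; R₁ = ρL/(N·A_s) = (1.75×10^-8)(2.92)/(39×7.620e-07) = 0.001719 Ω
Section 2: A = π(3.26/2 mm)² = π(1.6300e-03 m)² = 8.347e-06 m²
R₂ = (1.75×10^-8)(2.93)/(8.347e-06) = 0.006143 Ω
R = R₁ + R₂ = 0.007862 Ω
P = I²R = (9.85)² × 0.007862 = 0.763 W

0.763 W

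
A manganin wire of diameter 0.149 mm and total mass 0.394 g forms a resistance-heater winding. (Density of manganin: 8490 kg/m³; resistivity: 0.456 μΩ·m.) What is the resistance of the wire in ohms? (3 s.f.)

ρ = 0.456 μΩ·m = 4.56×10^-7 Ω·m
A = π(d/2)² = π(7.4500e-05 m)² = 1.7437e-08 m²
L = m/(density·A) = 3.940×10^-4/(8490×1.7437e-08) = 2.661 m
R = ρL/A = (4.56×10^-7)(2.661)/(1.7437e-08) = 69.6 Ω

69.6 Ω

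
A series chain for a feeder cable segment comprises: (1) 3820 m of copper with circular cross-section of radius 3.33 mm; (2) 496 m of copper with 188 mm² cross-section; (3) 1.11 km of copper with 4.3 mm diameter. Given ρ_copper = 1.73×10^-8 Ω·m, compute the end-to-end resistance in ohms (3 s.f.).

3.26 Ω

Seg 1: A = πr² = π(3.3300e-03 m)² = 3.484e-05 m²
R_1 = (1.73×10^-8)(3820)/(3.484e-05) = 1.897 Ω
Seg 2: A = 188 mm² = 1.880e-04 m²
R_2 = (1.73×10^-8)(496)/(1.880e-04) = 0.04564 Ω
Seg 3: A = π(d/2)² = π(2.1500e-03 m)² = 1.452e-05 m²
R_3 = (1.73×10^-8)(1110)/(1.452e-05) = 1.322 Ω
R_total = R_1 + R_2 + R_3 = 3.26 Ω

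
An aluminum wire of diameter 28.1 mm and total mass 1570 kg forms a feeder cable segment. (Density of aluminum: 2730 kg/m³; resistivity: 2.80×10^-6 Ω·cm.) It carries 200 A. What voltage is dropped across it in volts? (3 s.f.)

8.37 V

ρ = 2.80×10^-6 Ω·cm = 2.80×10^-8 Ω·m
A = π(d/2)² = π(1.4050e-02 m)² = 6.2016e-04 m²
L = m/(density·A) = 1570/(2730×6.2016e-04) = 927.3 m
R = ρL/A = (2.80×10^-8)(927.3)/(6.2016e-04) = 0.04187 Ω
V = IR = 200 × 0.04187 = 8.37 V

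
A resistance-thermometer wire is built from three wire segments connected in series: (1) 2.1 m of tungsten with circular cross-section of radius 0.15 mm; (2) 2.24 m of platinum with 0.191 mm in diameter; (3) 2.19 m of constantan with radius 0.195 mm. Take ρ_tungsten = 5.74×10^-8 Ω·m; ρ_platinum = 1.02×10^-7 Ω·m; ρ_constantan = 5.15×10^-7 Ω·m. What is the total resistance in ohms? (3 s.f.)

19.1 Ω

Seg 1: A = πr² = π(1.5000e-04 m)² = 7.069e-08 m²
R_1 = (5.74×10^-8)(2.1)/(7.069e-08) = 1.705 Ω
Seg 2: A = π(d/2)² = π(9.5500e-05 m)² = 2.865e-08 m²
R_2 = (1.02×10^-7)(2.24)/(2.865e-08) = 7.974 Ω
Seg 3: A = πr² = π(1.9500e-04 m)² = 1.195e-07 m²
R_3 = (5.15×10^-7)(2.19)/(1.195e-07) = 9.441 Ω
R_total = R_1 + R_2 + R_3 = 19.1 Ω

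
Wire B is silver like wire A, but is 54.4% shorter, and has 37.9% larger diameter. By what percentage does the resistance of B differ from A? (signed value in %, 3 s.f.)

-76.0%

R ∝ L/d², so R_B/R_A = (1 − 54.4/100) × (1 + 37.9/100)⁻²
= 0.456 × 0.5259 = 0.2398
(R_B − R_A)/R_A = 0.2398 − 1 = -76.0%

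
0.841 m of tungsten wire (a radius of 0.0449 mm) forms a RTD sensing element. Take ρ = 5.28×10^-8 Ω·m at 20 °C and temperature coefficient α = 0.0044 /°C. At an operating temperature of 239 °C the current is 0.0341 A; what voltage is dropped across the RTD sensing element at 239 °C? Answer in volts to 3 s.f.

A = πr² = π(4.4900e-05 m)² = 6.333e-09 m²
R₍20₎ = ρL/A = (5.28×10^-8)(0.841)/(6.333e-09) = 7.011 Ω
R₍239₎ = R₍20₎(1 + αΔT) = 7.011 × (1 + 0.0044×219) = 13.77 Ω
V = IR = 0.0341 × 13.77 = 0.469 V

0.469 V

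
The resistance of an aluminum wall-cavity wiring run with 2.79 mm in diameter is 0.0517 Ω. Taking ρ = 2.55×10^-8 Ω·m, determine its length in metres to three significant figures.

12.4 m

A = π(d/2)² = π(1.3950e-03 m)² = 6.114e-06 m²
L = RA/ρ = (0.0517)(6.114e-06)/(2.55×10^-8) = 12.4 m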